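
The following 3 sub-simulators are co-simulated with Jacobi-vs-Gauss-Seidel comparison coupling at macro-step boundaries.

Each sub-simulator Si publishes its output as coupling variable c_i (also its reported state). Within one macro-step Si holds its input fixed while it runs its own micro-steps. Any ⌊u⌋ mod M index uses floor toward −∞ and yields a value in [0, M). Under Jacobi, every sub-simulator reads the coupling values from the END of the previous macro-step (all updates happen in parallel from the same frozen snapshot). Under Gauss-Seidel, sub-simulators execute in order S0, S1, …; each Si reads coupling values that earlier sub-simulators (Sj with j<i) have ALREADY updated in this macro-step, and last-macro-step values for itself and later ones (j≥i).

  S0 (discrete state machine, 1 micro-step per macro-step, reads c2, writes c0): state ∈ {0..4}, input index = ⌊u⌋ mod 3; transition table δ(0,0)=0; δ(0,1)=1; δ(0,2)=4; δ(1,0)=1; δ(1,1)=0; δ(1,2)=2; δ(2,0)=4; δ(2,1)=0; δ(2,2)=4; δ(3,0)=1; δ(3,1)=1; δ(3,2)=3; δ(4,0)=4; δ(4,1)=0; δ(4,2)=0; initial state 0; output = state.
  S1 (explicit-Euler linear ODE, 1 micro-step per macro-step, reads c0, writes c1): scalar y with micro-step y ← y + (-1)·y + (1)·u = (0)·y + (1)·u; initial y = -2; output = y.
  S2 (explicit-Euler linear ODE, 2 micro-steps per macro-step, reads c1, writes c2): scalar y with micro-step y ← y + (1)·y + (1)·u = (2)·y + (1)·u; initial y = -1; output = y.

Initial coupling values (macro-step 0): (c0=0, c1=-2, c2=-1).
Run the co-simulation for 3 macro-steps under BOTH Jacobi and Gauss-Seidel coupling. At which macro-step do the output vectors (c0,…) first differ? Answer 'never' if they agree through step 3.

[Jacobi] macro 1: S0 reads c2=-1 → after 1×micro: 4; S1 reads c0=0 → after 1×micro: 0; S2 reads c1=-2 → after 2×micro: -10 ⇒ (c0=4, c1=0, c2=-10)
[Jacobi] macro 2: S0 reads c2=-10 → after 1×micro: 0; S1 reads c0=4 → after 1×micro: 4; S2 reads c1=0 → after 2×micro: -40 ⇒ (c0=0, c1=4, c2=-40)
[Jacobi] macro 3: S0 reads c2=-40 → after 1×micro: 4; S1 reads c0=0 → after 1×micro: 0; S2 reads c1=4 → after 2×micro: -148 ⇒ (c0=4, c1=0, c2=-148)
[Gauss-Seidel] macro 1: S0 reads c2=-1 → after 1×micro: 4; S1 reads c0=4 → after 1×micro: 4; S2 reads c1=4 → after 2×micro: 8 ⇒ (c0=4, c1=4, c2=8)
[Gauss-Seidel] macro 2: S0 reads c2=8 → after 1×micro: 0; S1 reads c0=0 → after 1×micro: 0; S2 reads c1=0 → after 2×micro: 32 ⇒ (c0=0, c1=0, c2=32)
[Gauss-Seidel] macro 3: S0 reads c2=32 → after 1×micro: 4; S1 reads c0=4 → after 1×micro: 4; S2 reads c1=4 → after 2×micro: 140 ⇒ (c0=4, c1=4, c2=140)

first divergence at macro-step: 1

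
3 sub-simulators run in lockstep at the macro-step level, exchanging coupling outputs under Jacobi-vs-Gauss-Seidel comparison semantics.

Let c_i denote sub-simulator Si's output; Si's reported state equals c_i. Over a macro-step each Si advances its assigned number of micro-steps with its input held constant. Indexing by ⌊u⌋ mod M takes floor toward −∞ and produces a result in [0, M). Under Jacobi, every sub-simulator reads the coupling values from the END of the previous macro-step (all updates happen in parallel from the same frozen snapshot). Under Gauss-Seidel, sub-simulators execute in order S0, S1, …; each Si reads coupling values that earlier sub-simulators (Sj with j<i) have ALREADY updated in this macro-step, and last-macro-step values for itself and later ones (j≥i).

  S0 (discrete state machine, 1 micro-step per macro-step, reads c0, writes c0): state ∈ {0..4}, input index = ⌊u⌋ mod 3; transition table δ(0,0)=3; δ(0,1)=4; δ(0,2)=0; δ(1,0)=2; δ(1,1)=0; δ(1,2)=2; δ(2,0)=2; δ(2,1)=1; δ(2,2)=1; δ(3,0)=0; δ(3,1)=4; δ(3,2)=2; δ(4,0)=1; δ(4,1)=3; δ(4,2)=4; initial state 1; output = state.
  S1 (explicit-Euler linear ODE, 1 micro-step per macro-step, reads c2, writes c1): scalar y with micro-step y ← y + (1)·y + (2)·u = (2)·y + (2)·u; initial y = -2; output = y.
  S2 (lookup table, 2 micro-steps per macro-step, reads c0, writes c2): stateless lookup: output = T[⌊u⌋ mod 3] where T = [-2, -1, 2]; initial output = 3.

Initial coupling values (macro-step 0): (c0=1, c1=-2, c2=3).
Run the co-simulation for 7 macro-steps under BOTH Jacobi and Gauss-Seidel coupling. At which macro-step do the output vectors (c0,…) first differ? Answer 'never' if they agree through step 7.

[Jacobi] macro 1: S0 reads c0=1 → after 1×micro: 0; S1 reads c2=3 → after 1×micro: 2; S2 reads c0=1 → after 2×micro: -1 ⇒ (c0=0, c1=2, c2=-1)
[Jacobi] macro 2: S0 reads c0=0 → after 1×micro: 3; S1 reads c2=-1 → after 1×micro: 2; S2 reads c0=0 → after 2×micro: -2 ⇒ (c0=3, c1=2, c2=-2)
[Jacobi] macro 3: S0 reads c0=3 → after 1×micro: 0; S1 reads c2=-2 → after 1×micro: 0; S2 reads c0=3 → after 2×micro: -2 ⇒ (c0=0, c1=0, c2=-2)
[Jacobi] macro 4: S0 reads c0=0 → after 1×micro: 3; S1 reads c2=-2 → after 1×micro: -4; S2 reads c0=0 → after 2×micro: -2 ⇒ (c0=3, c1=-4, c2=-2)
[Jacobi] macro 5: S0 reads c0=3 → after 1×micro: 0; S1 reads c2=-2 → after 1×micro: -12; S2 reads c0=3 → after 2×micro: -2 ⇒ (c0=0, c1=-12, c2=-2)
[Jacobi] macro 6: S0 reads c0=0 → after 1×micro: 3; S1 reads c2=-2 → after 1×micro: -28; S2 reads c0=0 → after 2×micro: -2 ⇒ (c0=3, c1=-28, c2=-2)
[Jacobi] macro 7: S0 reads c0=3 → after 1×micro: 0; S1 reads c2=-2 → after 1×micro: -60; S2 reads c0=3 → after 2×micro: -2 ⇒ (c0=0, c1=-60, c2=-2)
[Gauss-Seidel] macro 1: S0 reads c0=1 → after 1×micro: 0; S1 reads c2=3 → after 1×micro: 2; S2 reads c0=0 → after 2×micro: -2 ⇒ (c0=0, c1=2, c2=-2)
[Gauss-Seidel] macro 2: S0 reads c0=0 → after 1×micro: 3; S1 reads c2=-2 → after 1×micro: 0; S2 reads c0=3 → after 2×micro: -2 ⇒ (c0=3, c1=0, c2=-2)
[Gauss-Seidel] macro 3: S0 reads c0=3 → after 1×micro: 0; S1 reads c2=-2 → after 1×micro: -4; S2 reads c0=0 → after 2×micro: -2 ⇒ (c0=0, c1=-4, c2=-2)
[Gauss-Seidel] macro 4: S0 reads c0=0 → after 1×micro: 3; S1 reads c2=-2 → after 1×micro: -12; S2 reads c0=3 → after 2×micro: -2 ⇒ (c0=3, c1=-12, c2=-2)
[Gauss-Seidel] macro 5: S0 reads c0=3 → after 1×micro: 0; S1 reads c2=-2 → after 1×micro: -28; S2 reads c0=0 → after 2×micro: -2 ⇒ (c0=0, c1=-28, c2=-2)
[Gauss-Seidel] macro 6: S0 reads c0=0 → after 1×micro: 3; S1 reads c2=-2 → after 1×micro: -60; S2 reads c0=3 → after 2×micro: -2 ⇒ (c0=3, c1=-60, c2=-2)
[Gauss-Seidel] macro 7: S0 reads c0=3 → after 1×micro: 0; S1 reads c2=-2 → after 1×micro: -124; S2 reads c0=0 → after 2×micro: -2 ⇒ (c0=0, c1=-124, c2=-2)

first divergence at macro-step: 1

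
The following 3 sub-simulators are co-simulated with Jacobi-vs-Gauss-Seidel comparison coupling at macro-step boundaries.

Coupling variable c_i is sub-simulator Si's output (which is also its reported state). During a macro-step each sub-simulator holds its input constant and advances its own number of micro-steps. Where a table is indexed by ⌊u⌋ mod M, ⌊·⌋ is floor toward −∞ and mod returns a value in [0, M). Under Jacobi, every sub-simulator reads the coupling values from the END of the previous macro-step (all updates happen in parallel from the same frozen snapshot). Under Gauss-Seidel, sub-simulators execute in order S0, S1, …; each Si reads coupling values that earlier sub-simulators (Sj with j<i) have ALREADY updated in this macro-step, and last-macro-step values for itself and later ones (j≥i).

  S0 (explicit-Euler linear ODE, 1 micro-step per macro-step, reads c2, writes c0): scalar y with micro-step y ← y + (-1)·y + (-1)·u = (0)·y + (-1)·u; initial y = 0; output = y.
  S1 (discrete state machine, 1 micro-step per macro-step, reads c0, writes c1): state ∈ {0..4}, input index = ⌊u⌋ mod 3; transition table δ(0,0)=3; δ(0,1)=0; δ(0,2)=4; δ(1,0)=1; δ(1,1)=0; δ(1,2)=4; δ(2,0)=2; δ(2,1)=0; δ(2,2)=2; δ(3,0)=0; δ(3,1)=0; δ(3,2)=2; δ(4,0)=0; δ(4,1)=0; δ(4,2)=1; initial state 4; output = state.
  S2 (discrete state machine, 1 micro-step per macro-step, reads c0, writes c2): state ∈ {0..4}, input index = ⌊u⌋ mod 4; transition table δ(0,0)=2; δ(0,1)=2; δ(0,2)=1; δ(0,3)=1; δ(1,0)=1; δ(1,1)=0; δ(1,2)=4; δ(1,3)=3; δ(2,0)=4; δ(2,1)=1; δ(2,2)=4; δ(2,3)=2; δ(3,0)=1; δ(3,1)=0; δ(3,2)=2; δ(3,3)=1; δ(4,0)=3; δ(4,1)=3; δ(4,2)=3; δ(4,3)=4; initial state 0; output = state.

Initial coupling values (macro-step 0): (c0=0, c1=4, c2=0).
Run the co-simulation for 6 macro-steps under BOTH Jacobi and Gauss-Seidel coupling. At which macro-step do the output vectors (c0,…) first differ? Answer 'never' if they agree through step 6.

first divergence at macro-step: 2

[Jacobi] macro 1: S0 reads c2=0 → after 1×micro: 0; S1 reads c0=0 → after 1×micro: 0; S2 reads c0=0 → after 1×micro: 2 ⇒ (c0=0, c1=0, c2=2)
[Jacobi] macro 2: S0 reads c2=2 → after 1×micro: -2; S1 reads c0=0 → after 1×micro: 3; S2 reads c0=0 → after 1×micro: 4 ⇒ (c0=-2, c1=3, c2=4)
[Jacobi] macro 3: S0 reads c2=4 → after 1×micro: -4; S1 reads c0=-2 → after 1×micro: 0; S2 reads c0=-2 → after 1×micro: 3 ⇒ (c0=-4, c1=0, c2=3)
[Jacobi] macro 4: S0 reads c2=3 → after 1×micro: -3; S1 reads c0=-4 → after 1×micro: 4; S2 reads c0=-4 → after 1×micro: 1 ⇒ (c0=-3, c1=4, c2=1)
[Jacobi] macro 5: S0 reads c2=1 → after 1×micro: -1; S1 reads c0=-3 → after 1×micro: 0; S2 reads c0=-3 → after 1×micro: 0 ⇒ (c0=-1, c1=0, c2=0)
[Jacobi] macro 6: S0 reads c2=0 → after 1×micro: 0; S1 reads c0=-1 → after 1×micro: 4; S2 reads c0=-1 → after 1×micro: 1 ⇒ (c0=0, c1=4, c2=1)
[Gauss-Seidel] macro 1: S0 reads c2=0 → after 1×micro: 0; S1 reads c0=0 → after 1×micro: 0; S2 reads c0=0 → after 1×micro: 2 ⇒ (c0=0, c1=0, c2=2)
[Gauss-Seidel] macro 2: S0 reads c2=2 → after 1×micro: -2; S1 reads c0=-2 → after 1×micro: 0; S2 reads c0=-2 → after 1×micro: 4 ⇒ (c0=-2, c1=0, c2=4)
[Gauss-Seidel] macro 3: S0 reads c2=4 → after 1×micro: -4; S1 reads c0=-4 → after 1×micro: 4; S2 reads c0=-4 → after 1×micro: 3 ⇒ (c0=-4, c1=4, c2=3)
[Gauss-Seidel] macro 4: S0 reads c2=3 → after 1×micro: -3; S1 reads c0=-3 → after 1×micro: 0; S2 reads c0=-3 → after 1×micro: 0 ⇒ (c0=-3, c1=0, c2=0)
[Gauss-Seidel] macro 5: S0 reads c2=0 → after 1×micro: 0; S1 reads c0=0 → after 1×micro: 3; S2 reads c0=0 → after 1×micro: 2 ⇒ (c0=0, c1=3, c2=2)
[Gauss-Seidel] macro 6: S0 reads c2=2 → after 1×micro: -2; S1 reads c0=-2 → after 1×micro: 0; S2 reads c0=-2 → after 1×micro: 4 ⇒ (c0=-2, c1=0, c2=4)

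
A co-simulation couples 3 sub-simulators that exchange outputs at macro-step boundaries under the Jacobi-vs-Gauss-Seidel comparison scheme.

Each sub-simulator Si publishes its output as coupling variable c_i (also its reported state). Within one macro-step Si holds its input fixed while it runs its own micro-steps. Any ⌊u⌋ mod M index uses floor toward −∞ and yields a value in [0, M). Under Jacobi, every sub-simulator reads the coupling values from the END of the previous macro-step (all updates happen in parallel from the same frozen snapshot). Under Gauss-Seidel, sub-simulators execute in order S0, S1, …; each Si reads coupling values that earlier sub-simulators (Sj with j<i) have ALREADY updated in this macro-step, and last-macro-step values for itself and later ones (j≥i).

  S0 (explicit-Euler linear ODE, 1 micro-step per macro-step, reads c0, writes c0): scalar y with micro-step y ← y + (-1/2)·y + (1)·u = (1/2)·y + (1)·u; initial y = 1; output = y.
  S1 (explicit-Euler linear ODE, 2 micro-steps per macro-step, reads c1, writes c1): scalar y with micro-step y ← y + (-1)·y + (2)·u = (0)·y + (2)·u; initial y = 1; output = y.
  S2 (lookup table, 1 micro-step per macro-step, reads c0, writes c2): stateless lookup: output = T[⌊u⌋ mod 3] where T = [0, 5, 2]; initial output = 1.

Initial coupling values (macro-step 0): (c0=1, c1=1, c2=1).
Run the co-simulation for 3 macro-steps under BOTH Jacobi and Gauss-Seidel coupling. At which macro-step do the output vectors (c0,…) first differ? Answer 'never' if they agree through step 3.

[Jacobi] macro 1: S0 reads c0=1 → after 1×micro: 3/2; S1 reads c1=1 → after 2×micro: 2; S2 reads c0=1 → after 1×micro: 5 ⇒ (c0=3/2, c1=2, c2=5)
[Jacobi] macro 2: S0 reads c0=3/2 → after 1×micro: 9/4; S1 reads c1=2 → after 2×micro: 4; S2 reads c0=3/2 → after 1×micro: 5 ⇒ (c0=9/4, c1=4, c2=5)
[Jacobi] macro 3: S0 reads c0=9/4 → after 1×micro: 27/8; S1 reads c1=4 → after 2×micro: 8; S2 reads c0=9/4 → after 1×micro: 2 ⇒ (c0=27/8, c1=8, c2=2)
[Gauss-Seidel] macro 1: S0 reads c0=1 → after 1×micro: 3/2; S1 reads c1=1 → after 2×micro: 2; S2 reads c0=3/2 → after 1×micro: 5 ⇒ (c0=3/2, c1=2, c2=5)
[Gauss-Seidel] macro 2: S0 reads c0=3/2 → after 1×micro: 9/4; S1 reads c1=2 → after 2×micro: 4; S2 reads c0=9/4 → after 1×micro: 2 ⇒ (c0=9/4, c1=4, c2=2)
[Gauss-Seidel] macro 3: S0 reads c0=9/4 → after 1×micro: 27/8; S1 reads c1=4 → after 2×micro: 8; S2 reads c0=27/8 → after 1×micro: 0 ⇒ (c0=27/8, c1=8, c2=0)

first divergence at macro-step: 2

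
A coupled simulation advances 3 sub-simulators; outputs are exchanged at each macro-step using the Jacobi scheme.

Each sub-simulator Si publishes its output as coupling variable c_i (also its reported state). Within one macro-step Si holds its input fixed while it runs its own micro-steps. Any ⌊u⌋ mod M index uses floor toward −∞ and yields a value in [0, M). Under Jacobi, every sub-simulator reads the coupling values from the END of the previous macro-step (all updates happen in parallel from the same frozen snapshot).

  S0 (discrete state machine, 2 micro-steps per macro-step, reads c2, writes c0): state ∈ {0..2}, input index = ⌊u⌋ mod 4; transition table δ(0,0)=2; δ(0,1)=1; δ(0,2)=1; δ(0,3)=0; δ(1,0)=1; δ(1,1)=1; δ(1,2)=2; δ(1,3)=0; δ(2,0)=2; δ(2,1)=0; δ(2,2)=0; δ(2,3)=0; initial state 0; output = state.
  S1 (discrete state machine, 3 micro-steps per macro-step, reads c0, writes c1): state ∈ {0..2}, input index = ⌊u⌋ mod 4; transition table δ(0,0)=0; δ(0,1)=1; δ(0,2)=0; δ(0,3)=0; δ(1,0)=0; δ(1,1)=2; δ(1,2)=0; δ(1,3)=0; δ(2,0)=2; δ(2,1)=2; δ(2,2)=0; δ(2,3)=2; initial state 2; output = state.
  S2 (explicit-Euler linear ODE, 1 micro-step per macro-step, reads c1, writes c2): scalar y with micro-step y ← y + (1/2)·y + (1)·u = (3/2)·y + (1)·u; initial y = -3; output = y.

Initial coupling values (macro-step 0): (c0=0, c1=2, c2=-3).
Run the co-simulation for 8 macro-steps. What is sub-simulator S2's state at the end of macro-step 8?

macro 1: S0 reads c2=-3 → after 2×micro: 1; S1 reads c0=0 → after 3×micro: 2; S2 reads c1=2 → after 1×micro: -5/2 ⇒ (c0=1, c1=2, c2=-5/2)
macro 2: S0 reads c2=-5/2 → after 2×micro: 1; S1 reads c0=1 → after 3×micro: 2; S2 reads c1=2 → after 1×micro: -7/4 ⇒ (c0=1, c1=2, c2=-7/4)
macro 3: S0 reads c2=-7/4 → after 2×micro: 0; S1 reads c0=1 → after 3×micro: 2; S2 reads c1=2 → after 1×micro: -5/8 ⇒ (c0=0, c1=2, c2=-5/8)
macro 4: S0 reads c2=-5/8 → after 2×micro: 0; S1 reads c0=0 → after 3×micro: 2; S2 reads c1=2 → after 1×micro: 17/16 ⇒ (c0=0, c1=2, c2=17/16)
macro 5: S0 reads c2=17/16 → after 2×micro: 1; S1 reads c0=0 → after 3×micro: 2; S2 reads c1=2 → after 1×micro: 115/32 ⇒ (c0=1, c1=2, c2=115/32)
macro 6: S0 reads c2=115/32 → after 2×micro: 0; S1 reads c0=1 → after 3×micro: 2; S2 reads c1=2 → after 1×micro: 473/64 ⇒ (c0=0, c1=2, c2=473/64)
macro 7: S0 reads c2=473/64 → after 2×micro: 0; S1 reads c0=0 → after 3×micro: 2; S2 reads c1=2 → after 1×micro: 1675/128 ⇒ (c0=0, c1=2, c2=1675/128)
macro 8: S0 reads c2=1675/128 → after 2×micro: 1; S1 reads c0=0 → after 3×micro: 2; S2 reads c1=2 → after 1×micro: 5537/256 ⇒ (c0=1, c1=2, c2=5537/256)

S2 state at macro-step 8 = 5537/256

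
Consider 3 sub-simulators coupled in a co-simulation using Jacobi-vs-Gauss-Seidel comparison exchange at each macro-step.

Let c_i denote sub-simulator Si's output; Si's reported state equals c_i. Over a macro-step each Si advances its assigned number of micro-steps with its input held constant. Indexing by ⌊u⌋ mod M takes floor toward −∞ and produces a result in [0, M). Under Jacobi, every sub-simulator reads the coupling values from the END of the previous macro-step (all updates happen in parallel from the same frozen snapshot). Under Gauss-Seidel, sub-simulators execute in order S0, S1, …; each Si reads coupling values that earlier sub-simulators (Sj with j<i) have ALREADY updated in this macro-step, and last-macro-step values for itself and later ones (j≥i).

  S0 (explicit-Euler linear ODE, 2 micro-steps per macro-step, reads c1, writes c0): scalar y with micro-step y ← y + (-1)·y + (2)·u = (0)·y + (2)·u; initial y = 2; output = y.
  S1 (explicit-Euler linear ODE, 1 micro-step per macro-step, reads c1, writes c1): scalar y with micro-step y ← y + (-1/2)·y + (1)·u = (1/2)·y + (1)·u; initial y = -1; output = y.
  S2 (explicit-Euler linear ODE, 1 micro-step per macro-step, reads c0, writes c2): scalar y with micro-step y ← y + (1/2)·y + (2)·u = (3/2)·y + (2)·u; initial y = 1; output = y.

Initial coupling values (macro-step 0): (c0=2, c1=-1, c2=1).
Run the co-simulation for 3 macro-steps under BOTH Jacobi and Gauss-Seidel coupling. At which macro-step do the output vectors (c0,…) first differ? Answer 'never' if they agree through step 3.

first divergence at macro-step: 1

[Jacobi] macro 1: S0 reads c1=-1 → after 2×micro: -2; S1 reads c1=-1 → after 1×micro: -3/2; S2 reads c0=2 → after 1×micro: 11/2 ⇒ (c0=-2, c1=-3/2, c2=11/2)
[Jacobi] macro 2: S0 reads c1=-3/2 → after 2×micro: -3; S1 reads c1=-3/2 → after 1×micro: -9/4; S2 reads c0=-2 → after 1×micro: 17/4 ⇒ (c0=-3, c1=-9/4, c2=17/4)
[Jacobi] macro 3: S0 reads c1=-9/4 → after 2×micro: -9/2; S1 reads c1=-9/4 → after 1×micro: -27/8; S2 reads c0=-3 → after 1×micro: 3/8 ⇒ (c0=-9/2, c1=-27/8, c2=3/8)
[Gauss-Seidel] macro 1: S0 reads c1=-1 → after 2×micro: -2; S1 reads c1=-1 → after 1×micro: -3/2; S2 reads c0=-2 → after 1×micro: -5/2 ⇒ (c0=-2, c1=-3/2, c2=-5/2)
[Gauss-Seidel] macro 2: S0 reads c1=-3/2 → after 2×micro: -3; S1 reads c1=-3/2 → after 1×micro: -9/4; S2 reads c0=-3 → after 1×micro: -39/4 ⇒ (c0=-3, c1=-9/4, c2=-39/4)
[Gauss-Seidel] macro 3: S0 reads c1=-9/4 → after 2×micro: -9/2; S1 reads c1=-9/4 → after 1×micro: -27/8; S2 reads c0=-9/2 → after 1×micro: -189/8 ⇒ (c0=-9/2, c1=-27/8, c2=-189/8)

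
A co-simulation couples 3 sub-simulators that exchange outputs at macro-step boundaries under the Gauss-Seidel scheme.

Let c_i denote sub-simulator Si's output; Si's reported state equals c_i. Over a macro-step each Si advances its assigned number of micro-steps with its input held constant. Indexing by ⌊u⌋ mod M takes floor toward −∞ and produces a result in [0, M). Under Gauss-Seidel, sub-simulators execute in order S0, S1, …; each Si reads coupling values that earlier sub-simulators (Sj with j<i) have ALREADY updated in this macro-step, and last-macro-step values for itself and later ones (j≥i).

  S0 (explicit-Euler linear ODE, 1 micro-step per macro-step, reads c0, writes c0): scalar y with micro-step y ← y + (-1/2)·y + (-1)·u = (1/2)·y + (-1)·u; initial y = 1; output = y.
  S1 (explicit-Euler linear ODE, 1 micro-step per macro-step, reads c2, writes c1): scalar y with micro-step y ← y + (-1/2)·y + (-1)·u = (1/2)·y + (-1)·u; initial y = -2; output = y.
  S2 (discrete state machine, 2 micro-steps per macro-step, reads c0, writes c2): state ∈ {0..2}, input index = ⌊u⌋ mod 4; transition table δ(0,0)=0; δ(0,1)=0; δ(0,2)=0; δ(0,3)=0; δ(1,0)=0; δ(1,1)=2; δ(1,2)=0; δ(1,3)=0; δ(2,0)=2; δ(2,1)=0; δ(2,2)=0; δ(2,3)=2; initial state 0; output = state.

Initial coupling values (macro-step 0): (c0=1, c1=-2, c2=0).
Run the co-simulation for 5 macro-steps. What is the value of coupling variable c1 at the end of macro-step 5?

macro 1: S0 reads c0=1 → after 1×micro: -1/2; S1 reads c2=0 → after 1×micro: -1; S2 reads c0=-1/2 → after 2×micro: 0 ⇒ (c0=-1/2, c1=-1, c2=0)
macro 2: S0 reads c0=-1/2 → after 1×micro: 1/4; S1 reads c2=0 → after 1×micro: -1/2; S2 reads c0=1/4 → after 2×micro: 0 ⇒ (c0=1/4, c1=-1/2, c2=0)
macro 3: S0 reads c0=1/4 → after 1×micro: -1/8; S1 reads c2=0 → after 1×micro: -1/4; S2 reads c0=-1/8 → after 2×micro: 0 ⇒ (c0=-1/8, c1=-1/4, c2=0)
macro 4: S0 reads c0=-1/8 → after 1×micro: 1/16; S1 reads c2=0 → after 1×micro: -1/8; S2 reads c0=1/16 → after 2×micro: 0 ⇒ (c0=1/16, c1=-1/8, c2=0)
macro 5: S0 reads c0=1/16 → after 1×micro: -1/32; S1 reads c2=0 → after 1×micro: -1/16; S2 reads c0=-1/32 → after 2×micro: 0 ⇒ (c0=-1/32, c1=-1/16, c2=0)

c1 at macro-step 5 = -1/16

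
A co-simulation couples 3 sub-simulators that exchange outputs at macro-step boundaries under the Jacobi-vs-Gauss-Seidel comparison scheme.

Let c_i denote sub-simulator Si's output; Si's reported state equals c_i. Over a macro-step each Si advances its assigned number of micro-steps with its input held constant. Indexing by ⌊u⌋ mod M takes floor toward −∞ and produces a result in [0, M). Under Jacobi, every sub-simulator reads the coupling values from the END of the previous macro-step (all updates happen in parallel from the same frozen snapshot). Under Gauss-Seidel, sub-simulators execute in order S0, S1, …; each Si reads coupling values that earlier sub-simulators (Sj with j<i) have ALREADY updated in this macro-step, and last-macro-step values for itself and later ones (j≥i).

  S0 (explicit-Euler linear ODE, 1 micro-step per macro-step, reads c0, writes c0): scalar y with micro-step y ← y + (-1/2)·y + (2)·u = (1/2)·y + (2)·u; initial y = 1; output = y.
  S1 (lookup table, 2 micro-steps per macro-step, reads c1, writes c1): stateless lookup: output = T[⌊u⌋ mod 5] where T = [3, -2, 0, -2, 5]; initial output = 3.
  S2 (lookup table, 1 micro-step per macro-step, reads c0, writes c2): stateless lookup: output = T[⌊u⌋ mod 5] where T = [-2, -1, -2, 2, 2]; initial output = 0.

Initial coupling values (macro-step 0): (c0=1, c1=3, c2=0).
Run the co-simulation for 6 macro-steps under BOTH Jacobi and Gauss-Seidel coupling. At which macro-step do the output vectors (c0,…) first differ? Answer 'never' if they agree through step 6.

[Jacobi] macro 1: S0 reads c0=1 → after 1×micro: 5/2; S1 reads c1=3 → after 2×micro: -2; S2 reads c0=1 → after 1×micro: -1 ⇒ (c0=5/2, c1=-2, c2=-1)
[Jacobi] macro 2: S0 reads c0=5/2 → after 1×micro: 25/4; S1 reads c1=-2 → after 2×micro: -2; S2 reads c0=5/2 → after 1×micro: -2 ⇒ (c0=25/4, c1=-2, c2=-2)
[Jacobi] macro 3: S0 reads c0=25/4 → after 1×micro: 125/8; S1 reads c1=-2 → after 2×micro: -2; S2 reads c0=25/4 → after 1×micro: -1 ⇒ (c0=125/8, c1=-2, c2=-1)
[Jacobi] macro 4: S0 reads c0=125/8 → after 1×micro: 625/16; S1 reads c1=-2 → after 2×micro: -2; S2 reads c0=125/8 → after 1×micro: -2 ⇒ (c0=625/16, c1=-2, c2=-2)
[Jacobi] macro 5: S0 reads c0=625/16 → after 1×micro: 3125/32; S1 reads c1=-2 → after 2×micro: -2; S2 reads c0=625/16 → after 1×micro: 2 ⇒ (c0=3125/32, c1=-2, c2=2)
[Jacobi] macro 6: S0 reads c0=3125/32 → after 1×micro: 15625/64; S1 reads c1=-2 → after 2×micro: -2; S2 reads c0=3125/32 → after 1×micro: -2 ⇒ (c0=15625/64, c1=-2, c2=-2)
[Gauss-Seidel] macro 1: S0 reads c0=1 → after 1×micro: 5/2; S1 reads c1=3 → after 2×micro: -2; S2 reads c0=5/2 → after 1×micro: -2 ⇒ (c0=5/2, c1=-2, c2=-2)
[Gauss-Seidel] macro 2: S0 reads c0=5/2 → after 1×micro: 25/4; S1 reads c1=-2 → after 2×micro: -2; S2 reads c0=25/4 → after 1×micro: -1 ⇒ (c0=25/4, c1=-2, c2=-1)
[Gauss-Seidel] macro 3: S0 reads c0=25/4 → after 1×micro: 125/8; S1 reads c1=-2 → after 2×micro: -2; S2 reads c0=125/8 → after 1×micro: -2 ⇒ (c0=125/8, c1=-2, c2=-2)
[Gauss-Seidel] macro 4: S0 reads c0=125/8 → after 1×micro: 625/16; S1 reads c1=-2 → after 2×micro: -2; S2 reads c0=625/16 → after 1×micro: 2 ⇒ (c0=625/16, c1=-2, c2=2)
[Gauss-Seidel] macro 5: S0 reads c0=625/16 → after 1×micro: 3125/32; S1 reads c1=-2 → after 2×micro: -2; S2 reads c0=3125/32 → after 1×micro: -2 ⇒ (c0=3125/32, c1=-2, c2=-2)
[Gauss-Seidel] macro 6: S0 reads c0=3125/32 → after 1×micro: 15625/64; S1 reads c1=-2 → after 2×micro: -2; S2 reads c0=15625/64 → after 1×micro: 2 ⇒ (c0=15625/64, c1=-2, c2=2)

first divergence at macro-step: 1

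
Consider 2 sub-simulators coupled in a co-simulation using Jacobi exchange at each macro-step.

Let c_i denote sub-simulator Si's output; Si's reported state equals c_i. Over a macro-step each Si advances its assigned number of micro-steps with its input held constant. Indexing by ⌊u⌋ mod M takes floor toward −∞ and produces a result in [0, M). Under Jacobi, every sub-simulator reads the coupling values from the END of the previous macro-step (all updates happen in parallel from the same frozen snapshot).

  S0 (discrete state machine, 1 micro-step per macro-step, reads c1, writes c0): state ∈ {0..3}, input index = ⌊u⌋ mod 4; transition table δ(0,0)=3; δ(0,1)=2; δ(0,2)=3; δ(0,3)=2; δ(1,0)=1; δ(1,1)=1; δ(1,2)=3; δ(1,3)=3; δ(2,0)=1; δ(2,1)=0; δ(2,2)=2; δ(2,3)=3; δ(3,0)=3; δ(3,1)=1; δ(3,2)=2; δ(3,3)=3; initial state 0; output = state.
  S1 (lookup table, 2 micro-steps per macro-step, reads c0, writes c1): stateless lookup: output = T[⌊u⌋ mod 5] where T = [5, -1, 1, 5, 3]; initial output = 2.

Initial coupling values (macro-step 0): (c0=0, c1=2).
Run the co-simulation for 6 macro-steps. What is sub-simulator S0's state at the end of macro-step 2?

S0 state at macro-step 2 = 1

macro 1: S0 reads c1=2 → after 1×micro: 3; S1 reads c0=0 → after 2×micro: 5 ⇒ (c0=3, c1=5)
macro 2: S0 reads c1=5 → after 1×micro: 1; S1 reads c0=3 → after 2×micro: 5 ⇒ (c0=1, c1=5)
macro 3: S0 reads c1=5 → after 1×micro: 1; S1 reads c0=1 → after 2×micro: -1 ⇒ (c0=1, c1=-1)
macro 4: S0 reads c1=-1 → after 1×micro: 3; S1 reads c0=1 → after 2×micro: -1 ⇒ (c0=3, c1=-1)
macro 5: S0 reads c1=-1 → after 1×micro: 3; S1 reads c0=3 → after 2×micro: 5 ⇒ (c0=3, c1=5)
macro 6: S0 reads c1=5 → after 1×micro: 1; S1 reads c0=3 → after 2×micro: 5 ⇒ (c0=1, c1=5)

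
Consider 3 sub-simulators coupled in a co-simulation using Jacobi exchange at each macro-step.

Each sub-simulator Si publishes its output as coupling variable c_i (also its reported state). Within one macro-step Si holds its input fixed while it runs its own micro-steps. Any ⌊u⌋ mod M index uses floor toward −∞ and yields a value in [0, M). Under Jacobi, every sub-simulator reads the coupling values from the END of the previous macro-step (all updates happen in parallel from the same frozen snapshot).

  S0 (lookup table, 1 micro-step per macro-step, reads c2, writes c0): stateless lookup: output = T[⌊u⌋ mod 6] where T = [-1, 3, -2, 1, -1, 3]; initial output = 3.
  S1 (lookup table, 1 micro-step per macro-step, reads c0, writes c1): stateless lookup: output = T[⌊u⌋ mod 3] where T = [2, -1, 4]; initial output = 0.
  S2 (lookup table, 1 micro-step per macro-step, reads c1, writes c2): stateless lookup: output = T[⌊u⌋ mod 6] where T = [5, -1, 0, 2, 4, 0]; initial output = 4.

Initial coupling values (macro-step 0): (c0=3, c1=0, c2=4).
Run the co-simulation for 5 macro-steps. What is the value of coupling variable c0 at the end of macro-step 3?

c0 at macro-step 3 = -1

macro 1: S0 reads c2=4 → after 1×micro: -1; S1 reads c0=3 → after 1×micro: 2; S2 reads c1=0 → after 1×micro: 5 ⇒ (c0=-1, c1=2, c2=5)
macro 2: S0 reads c2=5 → after 1×micro: 3; S1 reads c0=-1 → after 1×micro: 4; S2 reads c1=2 → after 1×micro: 0 ⇒ (c0=3, c1=4, c2=0)
macro 3: S0 reads c2=0 → after 1×micro: -1; S1 reads c0=3 → after 1×micro: 2; S2 reads c1=4 → after 1×micro: 4 ⇒ (c0=-1, c1=2, c2=4)
macro 4: S0 reads c2=4 → after 1×micro: -1; S1 reads c0=-1 → after 1×micro: 4; S2 reads c1=2 → after 1×micro: 0 ⇒ (c0=-1, c1=4, c2=0)
macro 5: S0 reads c2=0 → after 1×micro: -1; S1 reads c0=-1 → after 1×micro: 4; S2 reads c1=4 → after 1×micro: 4 ⇒ (c0=-1, c1=4, c2=4)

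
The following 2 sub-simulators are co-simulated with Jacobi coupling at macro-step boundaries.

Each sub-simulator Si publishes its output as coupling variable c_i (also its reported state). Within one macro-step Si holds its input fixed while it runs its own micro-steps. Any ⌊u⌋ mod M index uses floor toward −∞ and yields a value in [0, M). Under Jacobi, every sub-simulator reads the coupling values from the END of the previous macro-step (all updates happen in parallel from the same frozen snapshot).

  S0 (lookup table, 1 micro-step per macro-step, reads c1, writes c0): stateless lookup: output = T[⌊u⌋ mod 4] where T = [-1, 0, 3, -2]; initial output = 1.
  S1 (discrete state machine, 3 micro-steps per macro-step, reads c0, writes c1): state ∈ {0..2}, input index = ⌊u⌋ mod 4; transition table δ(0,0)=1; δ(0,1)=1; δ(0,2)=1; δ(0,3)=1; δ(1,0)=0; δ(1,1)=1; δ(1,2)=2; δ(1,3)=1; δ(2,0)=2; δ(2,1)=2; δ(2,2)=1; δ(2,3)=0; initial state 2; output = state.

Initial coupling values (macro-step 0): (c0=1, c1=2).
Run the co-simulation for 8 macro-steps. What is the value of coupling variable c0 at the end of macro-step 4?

c0 at macro-step 4 = 0

macro 1: S0 reads c1=2 → after 1×micro: 3; S1 reads c0=1 → after 3×micro: 2 ⇒ (c0=3, c1=2)
macro 2: S0 reads c1=2 → after 1×micro: 3; S1 reads c0=3 → after 3×micro: 1 ⇒ (c0=3, c1=1)
macro 3: S0 reads c1=1 → after 1×micro: 0; S1 reads c0=3 → after 3×micro: 1 ⇒ (c0=0, c1=1)
macro 4: S0 reads c1=1 → after 1×micro: 0; S1 reads c0=0 → after 3×micro: 0 ⇒ (c0=0, c1=0)
macro 5: S0 reads c1=0 → after 1×micro: -1; S1 reads c0=0 → after 3×micro: 1 ⇒ (c0=-1, c1=1)
macro 6: S0 reads c1=1 → after 1×micro: 0; S1 reads c0=-1 → after 3×micro: 1 ⇒ (c0=0, c1=1)
macro 7: S0 reads c1=1 → after 1×micro: 0; S1 reads c0=0 → after 3×micro: 0 ⇒ (c0=0, c1=0)
macro 8: S0 reads c1=0 → after 1×micro: -1; S1 reads c0=0 → after 3×micro: 1 ⇒ (c0=-1, c1=1)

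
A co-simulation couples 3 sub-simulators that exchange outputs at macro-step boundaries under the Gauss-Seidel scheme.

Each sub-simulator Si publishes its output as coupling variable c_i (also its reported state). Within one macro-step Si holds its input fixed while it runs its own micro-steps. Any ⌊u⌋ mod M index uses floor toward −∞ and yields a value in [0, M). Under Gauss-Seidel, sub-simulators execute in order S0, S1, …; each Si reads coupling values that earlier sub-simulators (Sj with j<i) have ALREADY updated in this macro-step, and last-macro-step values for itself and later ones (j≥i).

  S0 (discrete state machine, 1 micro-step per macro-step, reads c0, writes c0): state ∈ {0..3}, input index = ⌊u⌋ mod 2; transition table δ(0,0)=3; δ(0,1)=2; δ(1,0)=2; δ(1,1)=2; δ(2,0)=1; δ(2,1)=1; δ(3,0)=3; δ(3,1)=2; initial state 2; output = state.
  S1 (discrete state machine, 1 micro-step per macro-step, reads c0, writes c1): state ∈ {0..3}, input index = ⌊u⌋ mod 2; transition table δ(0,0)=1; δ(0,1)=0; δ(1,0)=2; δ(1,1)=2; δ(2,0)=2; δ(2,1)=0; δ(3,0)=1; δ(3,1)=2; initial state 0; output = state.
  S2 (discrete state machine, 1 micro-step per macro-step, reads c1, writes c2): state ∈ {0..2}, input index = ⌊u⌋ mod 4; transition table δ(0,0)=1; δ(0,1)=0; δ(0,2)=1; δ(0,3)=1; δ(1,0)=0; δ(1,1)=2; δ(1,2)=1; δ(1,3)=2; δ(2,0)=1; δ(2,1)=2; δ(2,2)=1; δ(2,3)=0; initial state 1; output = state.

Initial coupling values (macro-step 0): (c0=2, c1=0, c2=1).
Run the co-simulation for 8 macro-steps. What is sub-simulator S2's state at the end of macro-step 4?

S2 state at macro-step 4 = 1

macro 1: S0 reads c0=2 → after 1×micro: 1; S1 reads c0=1 → after 1×micro: 0; S2 reads c1=0 → after 1×micro: 0 ⇒ (c0=1, c1=0, c2=0)
macro 2: S0 reads c0=1 → after 1×micro: 2; S1 reads c0=2 → after 1×micro: 1; S2 reads c1=1 → after 1×micro: 0 ⇒ (c0=2, c1=1, c2=0)
macro 3: S0 reads c0=2 → after 1×micro: 1; S1 reads c0=1 → after 1×micro: 2; S2 reads c1=2 → after 1×micro: 1 ⇒ (c0=1, c1=2, c2=1)
macro 4: S0 reads c0=1 → after 1×micro: 2; S1 reads c0=2 → after 1×micro: 2; S2 reads c1=2 → after 1×micro: 1 ⇒ (c0=2, c1=2, c2=1)
macro 5: S0 reads c0=2 → after 1×micro: 1; S1 reads c0=1 → after 1×micro: 0; S2 reads c1=0 → after 1×micro: 0 ⇒ (c0=1, c1=0, c2=0)
macro 6: S0 reads c0=1 → after 1×micro: 2; S1 reads c0=2 → after 1×micro: 1; S2 reads c1=1 → after 1×micro: 0 ⇒ (c0=2, c1=1, c2=0)
macro 7: S0 reads c0=2 → after 1×micro: 1; S1 reads c0=1 → after 1×micro: 2; S2 reads c1=2 → after 1×micro: 1 ⇒ (c0=1, c1=2, c2=1)
macro 8: S0 reads c0=1 → after 1×micro: 2; S1 reads c0=2 → after 1×micro: 2; S2 reads c1=2 → after 1×micro: 1 ⇒ (c0=2, c1=2, c2=1)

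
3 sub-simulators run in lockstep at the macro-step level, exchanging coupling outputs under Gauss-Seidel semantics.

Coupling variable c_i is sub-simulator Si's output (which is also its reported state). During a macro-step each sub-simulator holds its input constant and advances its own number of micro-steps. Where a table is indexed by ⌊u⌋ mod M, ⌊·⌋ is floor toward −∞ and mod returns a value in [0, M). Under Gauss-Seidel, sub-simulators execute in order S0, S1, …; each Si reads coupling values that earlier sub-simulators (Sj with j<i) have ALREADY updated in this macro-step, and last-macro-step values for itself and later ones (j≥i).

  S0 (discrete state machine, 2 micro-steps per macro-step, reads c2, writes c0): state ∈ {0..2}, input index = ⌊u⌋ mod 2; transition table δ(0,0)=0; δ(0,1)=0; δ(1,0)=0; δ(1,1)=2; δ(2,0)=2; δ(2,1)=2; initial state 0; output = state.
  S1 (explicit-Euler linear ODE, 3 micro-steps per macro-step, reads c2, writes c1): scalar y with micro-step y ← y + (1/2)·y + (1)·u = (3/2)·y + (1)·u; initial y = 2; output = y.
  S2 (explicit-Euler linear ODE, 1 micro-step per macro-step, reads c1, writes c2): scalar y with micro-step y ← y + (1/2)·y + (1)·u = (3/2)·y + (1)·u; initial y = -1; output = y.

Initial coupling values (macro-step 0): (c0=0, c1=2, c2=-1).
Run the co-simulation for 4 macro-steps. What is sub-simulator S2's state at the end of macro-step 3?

macro 1: S0 reads c2=-1 → after 2×micro: 0; S1 reads c2=-1 → after 3×micro: 2; S2 reads c1=2 → after 1×micro: 1/2 ⇒ (c0=0, c1=2, c2=1/2)
macro 2: S0 reads c2=1/2 → after 2×micro: 0; S1 reads c2=1/2 → after 3×micro: 73/8; S2 reads c1=73/8 → after 1×micro: 79/8 ⇒ (c0=0, c1=73/8, c2=79/8)
macro 3: S0 reads c2=79/8 → after 2×micro: 0; S1 reads c2=79/8 → after 3×micro: 4973/64; S2 reads c1=4973/64 → after 1×micro: 5921/64 ⇒ (c0=0, c1=4973/64, c2=5921/64)
macro 4: S0 reads c2=5921/64 → after 2×micro: 0; S1 reads c2=5921/64 → after 3×micro: 359269/512; S2 reads c1=359269/512 → after 1×micro: 430321/512 ⇒ (c0=0, c1=359269/512, c2=430321/512)

S2 state at macro-step 3 = 5921/64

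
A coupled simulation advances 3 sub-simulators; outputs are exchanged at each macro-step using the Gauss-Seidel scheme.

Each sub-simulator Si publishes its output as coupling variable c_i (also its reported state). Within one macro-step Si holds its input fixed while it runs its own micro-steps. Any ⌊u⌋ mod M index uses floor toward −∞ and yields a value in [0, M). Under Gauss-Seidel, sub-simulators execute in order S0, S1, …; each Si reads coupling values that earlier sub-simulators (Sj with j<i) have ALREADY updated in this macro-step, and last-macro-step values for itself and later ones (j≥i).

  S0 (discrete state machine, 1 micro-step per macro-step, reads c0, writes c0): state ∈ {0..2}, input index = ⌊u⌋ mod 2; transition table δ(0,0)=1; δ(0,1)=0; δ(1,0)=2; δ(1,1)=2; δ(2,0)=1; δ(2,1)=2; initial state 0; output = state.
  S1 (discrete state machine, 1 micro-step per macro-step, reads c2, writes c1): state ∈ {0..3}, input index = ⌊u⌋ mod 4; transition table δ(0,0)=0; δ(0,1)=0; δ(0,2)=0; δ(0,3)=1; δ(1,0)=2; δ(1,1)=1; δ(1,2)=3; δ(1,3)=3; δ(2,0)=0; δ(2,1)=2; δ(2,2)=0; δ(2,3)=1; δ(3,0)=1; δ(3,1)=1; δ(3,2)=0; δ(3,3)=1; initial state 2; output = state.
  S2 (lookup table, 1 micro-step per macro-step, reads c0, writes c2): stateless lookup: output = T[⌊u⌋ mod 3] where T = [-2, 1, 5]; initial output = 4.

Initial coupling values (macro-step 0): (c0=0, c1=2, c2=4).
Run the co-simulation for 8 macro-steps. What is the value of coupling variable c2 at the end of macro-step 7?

macro 1: S0 reads c0=0 → after 1×micro: 1; S1 reads c2=4 → after 1×micro: 0; S2 reads c0=1 → after 1×micro: 1 ⇒ (c0=1, c1=0, c2=1)
macro 2: S0 reads c0=1 → after 1×micro: 2; S1 reads c2=1 → after 1×micro: 0; S2 reads c0=2 → after 1×micro: 5 ⇒ (c0=2, c1=0, c2=5)
macro 3: S0 reads c0=2 → after 1×micro: 1; S1 reads c2=5 → after 1×micro: 0; S2 reads c0=1 → after 1×micro: 1 ⇒ (c0=1, c1=0, c2=1)
macro 4: S0 reads c0=1 → after 1×micro: 2; S1 reads c2=1 → after 1×micro: 0; S2 reads c0=2 → after 1×micro: 5 ⇒ (c0=2, c1=0, c2=5)
macro 5: S0 reads c0=2 → after 1×micro: 1; S1 reads c2=5 → after 1×micro: 0; S2 reads c0=1 → after 1×micro: 1 ⇒ (c0=1, c1=0, c2=1)
macro 6: S0 reads c0=1 → after 1×micro: 2; S1 reads c2=1 → after 1×micro: 0; S2 reads c0=2 → after 1×micro: 5 ⇒ (c0=2, c1=0, c2=5)
macro 7: S0 reads c0=2 → after 1×micro: 1; S1 reads c2=5 → after 1×micro: 0; S2 reads c0=1 → after 1×micro: 1 ⇒ (c0=1, c1=0, c2=1)
macro 8: S0 reads c0=1 → after 1×micro: 2; S1 reads c2=1 → after 1×micro: 0; S2 reads c0=2 → after 1×micro: 5 ⇒ (c0=2, c1=0, c2=5)

c2 at macro-step 7 = 1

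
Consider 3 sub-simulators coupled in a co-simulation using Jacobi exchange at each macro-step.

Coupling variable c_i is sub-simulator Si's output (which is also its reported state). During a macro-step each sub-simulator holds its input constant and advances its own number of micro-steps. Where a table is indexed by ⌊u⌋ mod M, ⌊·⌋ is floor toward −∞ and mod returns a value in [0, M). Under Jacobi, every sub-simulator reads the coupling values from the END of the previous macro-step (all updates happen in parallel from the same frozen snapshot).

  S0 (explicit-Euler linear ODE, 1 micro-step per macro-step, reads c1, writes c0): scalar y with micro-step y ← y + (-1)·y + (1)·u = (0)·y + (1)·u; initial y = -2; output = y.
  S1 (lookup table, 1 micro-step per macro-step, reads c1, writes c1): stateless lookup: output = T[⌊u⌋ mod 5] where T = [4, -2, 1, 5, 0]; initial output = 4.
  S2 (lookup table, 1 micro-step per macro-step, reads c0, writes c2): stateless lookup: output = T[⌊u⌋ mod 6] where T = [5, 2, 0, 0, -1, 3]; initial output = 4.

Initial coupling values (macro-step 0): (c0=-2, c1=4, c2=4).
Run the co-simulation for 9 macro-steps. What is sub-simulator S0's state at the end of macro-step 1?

S0 state at macro-step 1 = 4

macro 1: S0 reads c1=4 → after 1×micro: 4; S1 reads c1=4 → after 1×micro: 0; S2 reads c0=-2 → after 1×micro: -1 ⇒ (c0=4, c1=0, c2=-1)
macro 2: S0 reads c1=0 → after 1×micro: 0; S1 reads c1=0 → after 1×micro: 4; S2 reads c0=4 → after 1×micro: -1 ⇒ (c0=0, c1=4, c2=-1)
macro 3: S0 reads c1=4 → after 1×micro: 4; S1 reads c1=4 → after 1×micro: 0; S2 reads c0=0 → after 1×micro: 5 ⇒ (c0=4, c1=0, c2=5)
macro 4: S0 reads c1=0 → after 1×micro: 0; S1 reads c1=0 → after 1×micro: 4; S2 reads c0=4 → after 1×micro: -1 ⇒ (c0=0, c1=4, c2=-1)
macro 5: S0 reads c1=4 → after 1×micro: 4; S1 reads c1=4 → after 1×micro: 0; S2 reads c0=0 → after 1×micro: 5 ⇒ (c0=4, c1=0, c2=5)
macro 6: S0 reads c1=0 → after 1×micro: 0; S1 reads c1=0 → after 1×micro: 4; S2 reads c0=4 → after 1×micro: -1 ⇒ (c0=0, c1=4, c2=-1)
macro 7: S0 reads c1=4 → after 1×micro: 4; S1 reads c1=4 → after 1×micro: 0; S2 reads c0=0 → after 1×micro: 5 ⇒ (c0=4, c1=0, c2=5)
macro 8: S0 reads c1=0 → after 1×micro: 0; S1 reads c1=0 → after 1×micro: 4; S2 reads c0=4 → after 1×micro: -1 ⇒ (c0=0, c1=4, c2=-1)
macro 9: S0 reads c1=4 → after 1×micro: 4; S1 reads c1=4 → after 1×micro: 0; S2 reads c0=0 → after 1×micro: 5 ⇒ (c0=4, c1=0, c2=5)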